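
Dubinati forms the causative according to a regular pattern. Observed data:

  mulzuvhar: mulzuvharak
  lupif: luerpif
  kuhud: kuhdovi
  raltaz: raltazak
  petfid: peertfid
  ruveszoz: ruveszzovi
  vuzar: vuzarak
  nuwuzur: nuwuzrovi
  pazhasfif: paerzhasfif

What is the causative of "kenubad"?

"kenubad" has last vowel 'a'. The stems whose last vowel is 'a' (mulzuvhar → mulzuvharak, vuzar → vuzarak, raltaz → raltazak) add -ak.
The other patterns: stems whose last vowel is 'i' insert -er- after the first vowel; stems whose last vowel is 'o' or 'u' delete the last vowel and add -ovi.
So kenubad → kenubadak.

kenubadak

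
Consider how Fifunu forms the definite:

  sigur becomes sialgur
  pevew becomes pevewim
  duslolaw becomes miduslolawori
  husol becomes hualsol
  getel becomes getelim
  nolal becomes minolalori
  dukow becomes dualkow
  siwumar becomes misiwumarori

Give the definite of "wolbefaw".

miwolbefawori

"wolbefaw" has last vowel 'a'. The stems whose last vowel is 'a' (duslolaw → miduslolawori, nolal → minolalori, siwumar → misiwumarori) add mi- … -ori around the stem.
The other patterns: stems whose last vowel is 'e' add -im; stems whose last vowel is 'o' or 'u' insert -al- after the first vowel.
So wolbefaw → miwolbefawori.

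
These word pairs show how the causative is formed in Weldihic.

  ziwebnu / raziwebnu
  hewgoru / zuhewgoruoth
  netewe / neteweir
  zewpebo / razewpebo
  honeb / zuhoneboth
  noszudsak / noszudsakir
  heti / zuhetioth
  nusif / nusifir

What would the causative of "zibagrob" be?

hewgoru and ziwebnu both end in -u yet inflect differently (zuhewgoruoth, raziwebnu), so the final letter is not what conditions the rule; the first letter is.
"zibagrob" begins with z-. The stems beginning with z- (zewpebo → razewpebo, ziwebnu → raziwebnu) add the prefix ra-.
The other patterns: stems beginning with h- add zu- … -oth around the stem; stems beginning with n- add -ir.
So zibagrob → razibagrob.

razibagrob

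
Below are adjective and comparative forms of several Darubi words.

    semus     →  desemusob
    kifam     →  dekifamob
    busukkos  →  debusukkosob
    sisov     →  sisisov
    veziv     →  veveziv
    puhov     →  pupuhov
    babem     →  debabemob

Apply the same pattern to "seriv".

puhov and busukkos both have last vowel 'o' yet inflect differently (pupuhov, debusukkosob), so the last vowel is not what conditions the rule; the final letter is.
"seriv" ends in -v. The stems ending in -v (veziv → veveziv, puhov → pupuhov, sisov → sisisov) repeat the first consonant+vowel as a prefix.
The other pattern: stems ending in -m or -s add de- … -ob around the stem.
So seriv → seseriv.

seseriv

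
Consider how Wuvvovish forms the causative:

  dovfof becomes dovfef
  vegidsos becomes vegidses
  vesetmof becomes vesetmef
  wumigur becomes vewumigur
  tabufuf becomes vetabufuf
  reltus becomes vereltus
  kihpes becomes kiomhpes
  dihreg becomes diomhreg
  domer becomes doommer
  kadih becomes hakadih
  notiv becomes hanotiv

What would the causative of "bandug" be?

vebandug

dovfof and tabufuf both end in -f yet inflect differently (dovfef, vetabufuf), so the final letter is not what conditions the rule; the last vowel is.
"bandug" has last vowel 'u'. The stems whose last vowel is 'u' (wumigur → vewumigur, tabufuf → vetabufuf, reltus → vereltus) add the prefix ve-.
So bandug → vebandug.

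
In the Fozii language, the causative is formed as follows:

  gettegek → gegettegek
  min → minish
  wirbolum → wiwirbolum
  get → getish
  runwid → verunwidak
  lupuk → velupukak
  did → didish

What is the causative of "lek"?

lekish

did and runwid both end in -d yet inflect differently (didish, verunwidak), so the final letter is not what conditions the rule; the number of vowels is.
"lek" has 1 vowel. The stems with 1 vowel (did → didish, min → minish, get → getish) add -ish.
The other patterns: stems with 2 vowels add ve- … -ak around the stem; stems with 3 vowels repeat the first consonant+vowel as a prefix.
So lek → lekish.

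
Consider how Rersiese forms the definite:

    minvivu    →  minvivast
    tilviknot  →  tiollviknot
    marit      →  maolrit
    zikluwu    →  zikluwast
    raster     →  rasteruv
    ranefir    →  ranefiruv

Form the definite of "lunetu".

marit and ranefir both have last vowel 'i' yet inflect differently (maolrit, ranefiruv), so the last vowel is not what conditions the rule; the final letter is.
"lunetu" ends in -u. The stems ending in -u (zikluwu → zikluwast, minvivu → minvivast) drop the final letter and add -ast.
So lunetu → lunetast.

lunetast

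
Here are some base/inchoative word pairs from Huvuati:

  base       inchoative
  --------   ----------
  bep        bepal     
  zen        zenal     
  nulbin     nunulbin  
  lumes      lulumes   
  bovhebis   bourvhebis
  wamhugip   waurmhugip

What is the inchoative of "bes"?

besal

zen and nulbin both end in -n yet inflect differently (zenal, nunulbin), so the final letter is not what conditions the rule; the number of vowels is.
"bes" has 1 vowel. The stems with 1 vowel (bep → bepal, zen → zenal) add -al.
The other patterns: stems with 2 vowels repeat the first consonant+vowel as a prefix; stems with 3 vowels insert -ur- after the first vowel.
So bes → besal.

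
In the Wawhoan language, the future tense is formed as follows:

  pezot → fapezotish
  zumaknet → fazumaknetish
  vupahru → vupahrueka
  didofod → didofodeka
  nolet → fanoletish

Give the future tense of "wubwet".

fawubwetish

pezot and didofod both have last vowel 'o' yet inflect differently (fapezotish, didofodeka), so the last vowel is not what conditions the rule; the final letter is.
"wubwet" ends in -t. The stems ending in -t (pezot → fapezotish, zumaknet → fazumaknetish, nolet → fanoletish) add fa- … -ish around the stem.
The other pattern: stems ending in -d or -u add -eka.
So wubwet → fawubwetish.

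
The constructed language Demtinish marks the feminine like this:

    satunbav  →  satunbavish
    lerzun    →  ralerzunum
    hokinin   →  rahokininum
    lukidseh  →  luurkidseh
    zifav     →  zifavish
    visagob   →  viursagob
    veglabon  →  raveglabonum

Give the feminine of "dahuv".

dahuvish

veglabon and visagob both have last vowel 'o' yet inflect differently (raveglabonum, viursagob), so the last vowel is not what conditions the rule; the final letter is.
"dahuv" ends in -v. The stems ending in -v (satunbav → satunbavish, zifav → zifavish) add -ish.
So dahuv → dahuvish.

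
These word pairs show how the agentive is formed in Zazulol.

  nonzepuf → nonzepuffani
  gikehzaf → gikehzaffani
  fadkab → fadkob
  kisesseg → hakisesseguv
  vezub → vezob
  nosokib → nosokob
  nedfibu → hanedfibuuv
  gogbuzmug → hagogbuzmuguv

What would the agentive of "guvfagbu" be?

fadkab and gikehzaf both have last vowel 'a' yet inflect differently (fadkob, gikehzaffani), so the last vowel is not what conditions the rule; the final letter is.
"guvfagbu" ends in -u. The one such stem in the data (nedfibu → hanedfibuuv) adds ha- … -uv around the stem, so the same rule applies.
The other patterns: stems ending in -b change the last vowel to 'o'; stems ending in -f double the final consonant and add -ani.
So guvfagbu → haguvfagbuuv.

haguvfagbuuv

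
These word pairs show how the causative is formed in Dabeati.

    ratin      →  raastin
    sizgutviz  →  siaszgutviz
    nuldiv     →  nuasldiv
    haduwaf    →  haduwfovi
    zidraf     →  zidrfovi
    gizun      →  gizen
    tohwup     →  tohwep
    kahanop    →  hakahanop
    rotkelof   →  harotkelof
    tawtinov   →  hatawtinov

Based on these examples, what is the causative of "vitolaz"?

ratin and gizun both end in -n yet inflect differently (raastin, gizen), so the final letter is not what conditions the rule; the last vowel is.
"vitolaz" has last vowel 'a'. The stems whose last vowel is 'a' (haduwaf → haduwfovi, zidraf → zidrfovi) delete the last vowel and add -ovi.
The other patterns: stems whose last vowel is 'i' insert -as- after the first vowel; stems whose last vowel is 'u' change the last vowel to 'e'; stems whose last vowel is 'o' add the prefix ha-.
So vitolaz → vitolzovi.

vitolzovi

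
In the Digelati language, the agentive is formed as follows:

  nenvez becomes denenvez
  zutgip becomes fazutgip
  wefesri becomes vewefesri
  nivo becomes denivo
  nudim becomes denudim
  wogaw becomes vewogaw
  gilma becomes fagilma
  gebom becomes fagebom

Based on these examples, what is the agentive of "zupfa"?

fazupfa

nudim and gebom both end in -m yet inflect differently (denudim, fagebom), so the final letter is not what conditions the rule; the first letter is.
"zupfa" begins with z-. The one such stem in the data (zutgip → fazutgip) adds the prefix fa-, so the same rule applies.
So zupfa → fazupfa.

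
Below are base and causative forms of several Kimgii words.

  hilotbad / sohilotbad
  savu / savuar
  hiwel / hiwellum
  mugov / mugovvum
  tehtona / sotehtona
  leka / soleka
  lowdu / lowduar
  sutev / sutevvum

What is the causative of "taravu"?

leka and lowdu both begin with l- yet inflect differently (soleka, lowduar), so the first letter is not what conditions the rule; the final letter is.
"taravu" ends in -u. The stems ending in -u (lowdu → lowduar, savu → savuar) add -ar.
So taravu → taravuar.

taravuar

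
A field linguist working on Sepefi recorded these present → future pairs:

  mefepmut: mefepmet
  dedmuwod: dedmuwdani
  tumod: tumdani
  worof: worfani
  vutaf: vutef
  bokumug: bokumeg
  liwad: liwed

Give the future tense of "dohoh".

tumod and liwad both end in -d yet inflect differently (tumdani, liwed), so the final letter is not what conditions the rule; the last vowel is.
"dohoh" has last vowel 'o'. The stems whose last vowel is 'o' (worof → worfani, tumod → tumdani, dedmuwod → dedmuwdani) delete the last vowel and add -ani.
The other pattern: stems whose last vowel is 'a' or 'u' change the last vowel to 'e'.
So dohoh → dohhani.

dohhani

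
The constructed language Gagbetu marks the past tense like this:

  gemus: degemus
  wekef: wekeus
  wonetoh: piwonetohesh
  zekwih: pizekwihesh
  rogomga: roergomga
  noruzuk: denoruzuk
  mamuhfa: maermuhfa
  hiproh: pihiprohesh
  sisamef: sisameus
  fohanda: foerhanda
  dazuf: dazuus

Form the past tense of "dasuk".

dazuf and noruzuk both have last vowel 'u' yet inflect differently (dazuus, denoruzuk), so the last vowel is not what conditions the rule; the final letter is.
"dasuk" ends in -k. The one such stem in the data (noruzuk → denoruzuk) adds the prefix de-, so the same rule applies.
So dasuk → dedasuk.

dedasuk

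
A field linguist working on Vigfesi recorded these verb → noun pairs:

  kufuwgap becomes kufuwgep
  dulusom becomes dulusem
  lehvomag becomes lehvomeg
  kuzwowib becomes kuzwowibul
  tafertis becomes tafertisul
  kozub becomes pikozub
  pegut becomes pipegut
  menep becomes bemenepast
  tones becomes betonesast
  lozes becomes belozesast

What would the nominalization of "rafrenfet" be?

kuzwowib and kozub both end in -b yet inflect differently (kuzwowibul, pikozub), so the final letter is not what conditions the rule; the last vowel is.
"rafrenfet" has last vowel 'e'. The stems whose last vowel is 'e' (menep → bemenepast, tones → betonesast, lozes → belozesast) add be- … -ast around the stem.
So rafrenfet → berafrenfetast.

berafrenfetast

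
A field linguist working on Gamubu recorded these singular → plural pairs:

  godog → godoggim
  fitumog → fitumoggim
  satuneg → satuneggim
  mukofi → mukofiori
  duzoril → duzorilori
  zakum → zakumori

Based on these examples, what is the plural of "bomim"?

bomimori

fitumog and mukofi both have 3 vowels yet inflect differently (fitumoggim, mukofiori), so the number of vowels is not what conditions the rule; the final letter is.
"bomim" ends in -m. The one such stem in the data (zakum → zakumori) adds -ori, so the same rule applies.
The other pattern: stems ending in -g double the final consonant and add -im.
So bomim → bomimori.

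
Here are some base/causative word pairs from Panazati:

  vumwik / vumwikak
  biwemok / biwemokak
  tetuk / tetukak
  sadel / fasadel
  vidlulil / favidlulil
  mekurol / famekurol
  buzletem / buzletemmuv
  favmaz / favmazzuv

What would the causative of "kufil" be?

fakufil

vumwik and vidlulil both have last vowel 'i' yet inflect differently (vumwikak, favidlulil), so the last vowel is not what conditions the rule; the final letter is.
"kufil" ends in -l. The stems ending in -l (sadel → fasadel, vidlulil → favidlulil, mekurol → famekurol) add the prefix fa-.
So kufil → fakufil.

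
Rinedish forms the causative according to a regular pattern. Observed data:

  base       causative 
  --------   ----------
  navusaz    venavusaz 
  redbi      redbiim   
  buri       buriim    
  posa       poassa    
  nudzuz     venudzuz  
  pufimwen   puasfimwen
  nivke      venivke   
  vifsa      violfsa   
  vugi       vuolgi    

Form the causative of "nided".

vifsa and posa both end in -a yet inflect differently (violfsa, poassa), so the final letter is not what conditions the rule; the first letter is.
"nided" begins with n-. The stems beginning with n- (nivke → venivke, nudzuz → venudzuz, navusaz → venavusaz) add the prefix ve-.
So nided → venided.

venided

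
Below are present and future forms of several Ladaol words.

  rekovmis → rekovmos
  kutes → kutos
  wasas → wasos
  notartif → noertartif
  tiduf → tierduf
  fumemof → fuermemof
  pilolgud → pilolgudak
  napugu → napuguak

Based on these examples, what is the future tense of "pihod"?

pihodak

rekovmis and notartif both have last vowel 'i' yet inflect differently (rekovmos, noertartif), so the last vowel is not what conditions the rule; the final letter is.
"pihod" ends in -d. The one such stem in the data (pilolgud → pilolgudak) adds -ak, so the same rule applies.
The other patterns: stems ending in -s change the last vowel to 'o'; stems ending in -f insert -er- after the first vowel.
So pihod → pihodak.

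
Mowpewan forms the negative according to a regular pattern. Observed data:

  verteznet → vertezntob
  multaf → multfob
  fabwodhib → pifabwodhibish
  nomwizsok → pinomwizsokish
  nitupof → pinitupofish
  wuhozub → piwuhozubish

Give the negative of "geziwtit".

multaf and nitupof both end in -f yet inflect differently (multfob, pinitupofish), so the final letter is not what conditions the rule; the last vowel is.
"geziwtit" has last vowel 'i'. The one such stem in the data (fabwodhib → pifabwodhibish) adds pi- … -ish around the stem, so the same rule applies.
The other pattern: stems whose last vowel is 'a' or 'e' delete the last vowel and add -ob.
So geziwtit → pigeziwtitish.

pigeziwtitish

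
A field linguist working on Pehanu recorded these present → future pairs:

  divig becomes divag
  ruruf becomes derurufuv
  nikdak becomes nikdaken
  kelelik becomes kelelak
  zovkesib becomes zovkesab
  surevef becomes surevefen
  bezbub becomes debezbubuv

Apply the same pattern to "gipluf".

degiplufuv

bezbub and zovkesib both end in -b yet inflect differently (debezbubuv, zovkesab), so the final letter is not what conditions the rule; the last vowel is.
"gipluf" has last vowel 'u'. The stems whose last vowel is 'u' (bezbub → debezbubuv, ruruf → derurufuv) add de- … -uv around the stem.
So gipluf → degiplufuv.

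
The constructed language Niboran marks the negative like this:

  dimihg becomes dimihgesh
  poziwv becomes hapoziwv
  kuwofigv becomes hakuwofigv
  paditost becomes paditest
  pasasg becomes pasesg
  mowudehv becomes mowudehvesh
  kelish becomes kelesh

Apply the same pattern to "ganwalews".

haganwalews

"ganwalews" has second-to-last letter 'w'. The one such stem in the data (poziwv → hapoziwv) adds the prefix ha-, so the same rule applies.
The other patterns: stems whose second-to-last letter is 's' change the last vowel to 'e'; stems whose second-to-last letter is 'h' add -esh.
So ganwalews → haganwalews.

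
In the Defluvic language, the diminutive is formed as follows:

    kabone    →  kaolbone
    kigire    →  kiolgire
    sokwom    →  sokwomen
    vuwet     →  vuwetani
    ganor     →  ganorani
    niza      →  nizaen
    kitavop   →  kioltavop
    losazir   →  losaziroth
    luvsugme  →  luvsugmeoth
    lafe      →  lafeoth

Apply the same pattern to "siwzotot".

siwzototen

kigire and luvsugme both end in -e yet inflect differently (kiolgire, luvsugmeoth), so the final letter is not what conditions the rule; the first letter is.
"siwzotot" begins with s-. The one such stem in the data (sokwom → sokwomen) adds -en, so the same rule applies.
So siwzotot → siwzototen.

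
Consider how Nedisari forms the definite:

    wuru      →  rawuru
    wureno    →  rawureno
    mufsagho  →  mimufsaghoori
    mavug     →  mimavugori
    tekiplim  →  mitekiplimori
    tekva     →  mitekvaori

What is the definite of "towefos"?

wureno and mufsagho both end in -o yet inflect differently (rawureno, mimufsaghoori), so the final letter is not what conditions the rule; the first letter is.
"towefos" begins with t-. The stems beginning with t- (tekiplim → mitekiplimori, tekva → mitekvaori) add mi- … -ori around the stem.
So towefos → mitowefosori.

mitowefosori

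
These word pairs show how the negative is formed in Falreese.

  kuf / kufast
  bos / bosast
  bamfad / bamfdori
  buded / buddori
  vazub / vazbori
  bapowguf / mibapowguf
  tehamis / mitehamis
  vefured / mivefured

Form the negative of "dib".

kuf and bapowguf both end in -f yet inflect differently (kufast, mibapowguf), so the final letter is not what conditions the rule; the number of vowels is.
"dib" has 1 vowel. The stems with 1 vowel (kuf → kufast, bos → bosast) add -ast.
The other patterns: stems with 2 vowels delete the last vowel and add -ori; stems with 3 vowels add the prefix mi-.
So dib → dibast.

dibast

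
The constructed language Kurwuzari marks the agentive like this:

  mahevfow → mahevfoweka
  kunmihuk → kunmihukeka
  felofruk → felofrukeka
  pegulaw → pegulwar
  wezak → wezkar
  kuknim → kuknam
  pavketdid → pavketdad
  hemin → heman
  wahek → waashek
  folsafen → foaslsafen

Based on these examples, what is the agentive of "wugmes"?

wuasgmes

"wugmes" has last vowel 'e'. The stems whose last vowel is 'e' (wahek → waashek, folsafen → foaslsafen) insert -as- after the first vowel.
So wugmes → wuasgmes.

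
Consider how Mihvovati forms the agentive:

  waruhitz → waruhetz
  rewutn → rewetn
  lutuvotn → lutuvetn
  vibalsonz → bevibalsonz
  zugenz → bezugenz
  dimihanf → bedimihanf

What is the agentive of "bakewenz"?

waruhitz and vibalsonz both end in -z yet inflect differently (waruhetz, bevibalsonz), so the final letter is not what conditions the rule; the second-to-last letter is.
"bakewenz" has second-to-last letter 'n'. The stems whose second-to-last letter is 'n' (vibalsonz → bevibalsonz, zugenz → bezugenz, dimihanf → bedimihanf) add the prefix be-.
So bakewenz → bebakewenz.

bebakewenz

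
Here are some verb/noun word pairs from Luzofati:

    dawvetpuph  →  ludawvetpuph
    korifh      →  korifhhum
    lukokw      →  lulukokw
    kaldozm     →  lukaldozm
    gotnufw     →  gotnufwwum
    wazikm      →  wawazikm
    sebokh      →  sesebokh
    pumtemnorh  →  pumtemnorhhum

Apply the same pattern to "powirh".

powirhhum

wazikm and kaldozm both end in -m yet inflect differently (wawazikm, lukaldozm), so the final letter is not what conditions the rule; the second-to-last letter is.
"powirh" has second-to-last letter 'r'. The one such stem in the data (pumtemnorh → pumtemnorhhum) doubles the final consonant and adds -um (as do gotnufw, korifh), so the same rule applies.
So powirh → powirhhum.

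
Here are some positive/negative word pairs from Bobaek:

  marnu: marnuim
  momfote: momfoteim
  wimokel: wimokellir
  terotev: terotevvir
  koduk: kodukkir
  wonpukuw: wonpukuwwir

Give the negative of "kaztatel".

momfote and wimokel both have last vowel 'e' yet inflect differently (momfoteim, wimokellir), so the last vowel is not what conditions the rule; whether the stem ends in a vowel or a consonant is.
"kaztatel" ends in a consonant. The stems ending in a consonant (wimokel → wimokellir, terotev → terotevvir, koduk → kodukkir) double the final consonant and add -ir.
The other pattern: stems ending in a vowel add -im.
So kaztatel → kaztatellir.

kaztatellir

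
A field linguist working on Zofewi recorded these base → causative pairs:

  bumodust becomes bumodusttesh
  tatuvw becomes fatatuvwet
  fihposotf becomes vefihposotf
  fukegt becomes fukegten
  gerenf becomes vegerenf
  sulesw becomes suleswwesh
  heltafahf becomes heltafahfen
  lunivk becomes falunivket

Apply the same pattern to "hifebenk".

vehifebenk

bumodust and fukegt both end in -t yet inflect differently (bumodusttesh, fukegten), so the final letter is not what conditions the rule; the second-to-last letter is.
"hifebenk" has second-to-last letter 'n'. The one such stem in the data (gerenf → vegerenf) adds the prefix ve-, so the same rule applies.
So hifebenk → vehifebenk.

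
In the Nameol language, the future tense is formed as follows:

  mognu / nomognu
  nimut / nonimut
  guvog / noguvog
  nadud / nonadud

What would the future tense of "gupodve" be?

Every pair shown (mognu → nomognu, nimut → nonimut, guvog → noguvog, …) follows the same rule: add the prefix no-.
So gupodve → nogupodve.

nogupodve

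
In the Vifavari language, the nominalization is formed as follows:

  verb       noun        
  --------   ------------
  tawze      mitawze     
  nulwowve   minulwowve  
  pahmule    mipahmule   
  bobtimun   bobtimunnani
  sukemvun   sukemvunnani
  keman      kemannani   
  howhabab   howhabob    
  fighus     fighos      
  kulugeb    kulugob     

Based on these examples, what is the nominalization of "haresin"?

keman and howhabab both have last vowel 'a' yet inflect differently (kemannani, howhabob), so the last vowel is not what conditions the rule; the final letter is.
"haresin" ends in -n. The stems ending in -n (bobtimun → bobtimunnani, sukemvun → sukemvunnani, keman → kemannani) double the final consonant and add -ani.
The other patterns: stems ending in -e add the prefix mi-; stems ending in -b or -s change the last vowel to 'o'.
So haresin → haresinnani.

haresinnani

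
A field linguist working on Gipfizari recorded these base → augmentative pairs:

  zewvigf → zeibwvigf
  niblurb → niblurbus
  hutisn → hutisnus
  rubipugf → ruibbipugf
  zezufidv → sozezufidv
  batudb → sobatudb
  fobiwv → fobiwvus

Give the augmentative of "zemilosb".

"zemilosb" has second-to-last letter 's'. The one such stem in the data (hutisn → hutisnus) adds -us, so the same rule applies.
The other patterns: stems whose second-to-last letter is 'd' add the prefix so-; stems whose second-to-last letter is 'g' insert -ib- after the first vowel.
So zemilosb → zemilosbus.

zemilosbus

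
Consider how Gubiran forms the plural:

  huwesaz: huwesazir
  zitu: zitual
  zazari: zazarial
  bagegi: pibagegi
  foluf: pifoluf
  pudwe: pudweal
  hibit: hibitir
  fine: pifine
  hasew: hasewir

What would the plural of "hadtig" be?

"hadtig" begins with h-. The stems beginning with h- (hasew → hasewir, huwesaz → huwesazir, hibit → hibitir) add -ir.
The other patterns: stems beginning with p- or z- add -al; stems beginning with b- or f- add the prefix pi-.
So hadtig → hadtigir.

hadtigir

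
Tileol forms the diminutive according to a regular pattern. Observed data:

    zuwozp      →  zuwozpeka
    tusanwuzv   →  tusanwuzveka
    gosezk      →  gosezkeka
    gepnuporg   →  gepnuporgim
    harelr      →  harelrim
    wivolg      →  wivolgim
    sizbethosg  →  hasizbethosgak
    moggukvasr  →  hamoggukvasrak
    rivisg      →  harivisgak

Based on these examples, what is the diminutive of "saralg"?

saralgim

gepnuporg and sizbethosg both end in -g yet inflect differently (gepnuporgim, hasizbethosgak), so the final letter is not what conditions the rule; the second-to-last letter is.
"saralg" has second-to-last letter 'l'. The stems whose second-to-last letter is 'l' (harelr → harelrim, wivolg → wivolgim) add -im.
The other patterns: stems whose second-to-last letter is 'z' add -eka; stems whose second-to-last letter is 's' add ha- … -ak around the stem.
So saralg → saralgim.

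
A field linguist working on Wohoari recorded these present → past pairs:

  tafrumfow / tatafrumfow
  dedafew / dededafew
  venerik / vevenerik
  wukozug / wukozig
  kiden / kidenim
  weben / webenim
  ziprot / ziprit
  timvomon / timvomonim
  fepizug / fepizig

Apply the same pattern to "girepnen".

girepnenim

"girepnen" ends in -n. The stems ending in -n (timvomon → timvomonim, kiden → kidenim, weben → webenim) add -im.
So girepnen → girepnenim.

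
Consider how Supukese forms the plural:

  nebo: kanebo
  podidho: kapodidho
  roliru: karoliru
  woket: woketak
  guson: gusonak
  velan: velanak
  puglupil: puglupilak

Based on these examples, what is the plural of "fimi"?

nebo and guson both have last vowel 'o' yet inflect differently (kanebo, gusonak), so the last vowel is not what conditions the rule; whether the stem ends in a vowel or a consonant is.
"fimi" ends in a vowel. The stems ending in a vowel (nebo → kanebo, podidho → kapodidho, roliru → karoliru) add the prefix ka-.
So fimi → kafimi.

kafimi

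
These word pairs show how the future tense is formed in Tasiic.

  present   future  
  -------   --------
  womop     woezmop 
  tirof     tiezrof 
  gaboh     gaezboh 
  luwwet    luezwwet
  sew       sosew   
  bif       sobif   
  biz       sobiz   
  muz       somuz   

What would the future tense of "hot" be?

tirof and bif both end in -f yet inflect differently (tiezrof, sobif), so the final letter is not what conditions the rule; the number of vowels is.
"hot" has 1 vowel. The stems with 1 vowel (sew → sosew, bif → sobif, biz → sobiz) add the prefix so-.
The other pattern: stems with 2 vowels insert -ez- after the first vowel.
So hot → sohot.

sohot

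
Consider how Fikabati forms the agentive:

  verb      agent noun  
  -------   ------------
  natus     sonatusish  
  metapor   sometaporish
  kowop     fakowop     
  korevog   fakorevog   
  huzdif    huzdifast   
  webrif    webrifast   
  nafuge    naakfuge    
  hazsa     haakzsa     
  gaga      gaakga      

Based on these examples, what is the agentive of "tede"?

metapor and kowop both have last vowel 'o' yet inflect differently (sometaporish, fakowop), so the last vowel is not what conditions the rule; the final letter is.
"tede" ends in -e. The one such stem in the data (nafuge → naakfuge) inserts -ak- after the first vowel (as do hazsa, gaga), so the same rule applies.
So tede → teakde.

teakde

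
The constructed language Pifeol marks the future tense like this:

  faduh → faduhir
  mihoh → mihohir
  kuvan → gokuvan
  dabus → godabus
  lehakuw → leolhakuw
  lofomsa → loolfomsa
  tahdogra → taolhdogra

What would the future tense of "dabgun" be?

faduh and dabus both have last vowel 'u' yet inflect differently (faduhir, godabus), so the last vowel is not what conditions the rule; the final letter is.
"dabgun" ends in -n. The one such stem in the data (kuvan → gokuvan) adds the prefix go-, so the same rule applies.
The other patterns: stems ending in -h add -ir; stems ending in -a or -w insert -ol- after the first vowel.
So dabgun → godabgun.

godabgun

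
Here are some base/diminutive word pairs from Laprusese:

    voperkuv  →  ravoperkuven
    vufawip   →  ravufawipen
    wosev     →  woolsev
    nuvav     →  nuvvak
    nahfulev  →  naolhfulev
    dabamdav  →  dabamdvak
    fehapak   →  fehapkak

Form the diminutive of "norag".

voperkuv and dabamdav both end in -v yet inflect differently (ravoperkuven, dabamdvak), so the final letter is not what conditions the rule; the last vowel is.
"norag" has last vowel 'a'. The stems whose last vowel is 'a' (dabamdav → dabamdvak, fehapak → fehapkak, nuvav → nuvvak) delete the last vowel and add -ak.
So norag → norgak.

norgak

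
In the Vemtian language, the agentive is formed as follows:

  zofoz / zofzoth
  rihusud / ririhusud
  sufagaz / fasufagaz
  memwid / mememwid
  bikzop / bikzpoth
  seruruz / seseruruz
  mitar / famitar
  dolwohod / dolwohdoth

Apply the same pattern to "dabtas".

fadabtas

sufagaz and seruruz both end in -z yet inflect differently (fasufagaz, seseruruz), so the final letter is not what conditions the rule; the last vowel is.
"dabtas" has last vowel 'a'. The stems whose last vowel is 'a' (sufagaz → fasufagaz, mitar → famitar) add the prefix fa-.
So dabtas → fadabtas.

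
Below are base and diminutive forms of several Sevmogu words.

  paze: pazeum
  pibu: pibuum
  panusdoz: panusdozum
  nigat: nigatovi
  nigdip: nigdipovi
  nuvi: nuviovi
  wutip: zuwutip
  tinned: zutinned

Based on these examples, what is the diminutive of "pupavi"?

pupavium

nigdip and wutip both end in -p yet inflect differently (nigdipovi, zuwutip), so the final letter is not what conditions the rule; the first letter is.
"pupavi" begins with p-. The stems beginning with p- (paze → pazeum, pibu → pibuum, panusdoz → panusdozum) add -um.
The other patterns: stems beginning with n- add -ovi; stems beginning with t- or w- add the prefix zu-.
So pupavi → pupavium.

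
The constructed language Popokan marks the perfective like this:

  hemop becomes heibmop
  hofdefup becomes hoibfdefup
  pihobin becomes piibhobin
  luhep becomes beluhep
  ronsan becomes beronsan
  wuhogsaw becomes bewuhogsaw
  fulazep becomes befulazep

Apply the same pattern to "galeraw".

begaleraw

ronsan and pihobin both end in -n yet inflect differently (beronsan, piibhobin), so the final letter is not what conditions the rule; the last vowel is.
"galeraw" has last vowel 'a'. The stems whose last vowel is 'a' (wuhogsaw → bewuhogsaw, ronsan → beronsan) add the prefix be-.
The other pattern: stems whose last vowel is 'i', 'o' or 'u' insert -ib- after the first vowel.
So galeraw → begaleraw.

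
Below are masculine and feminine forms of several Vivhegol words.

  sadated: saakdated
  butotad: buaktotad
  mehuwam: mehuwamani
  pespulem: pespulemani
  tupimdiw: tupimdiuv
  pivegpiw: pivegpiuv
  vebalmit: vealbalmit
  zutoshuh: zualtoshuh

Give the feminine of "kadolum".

kadolumani

"kadolum" ends in -m. The stems ending in -m (mehuwam → mehuwamani, pespulem → pespulemani) add -ani.
The other patterns: stems ending in -d insert -ak- after the first vowel; stems ending in -w drop the final letter and add -uv; stems ending in -h or -t insert -al- after the first vowel.
So kadolum → kadolumani.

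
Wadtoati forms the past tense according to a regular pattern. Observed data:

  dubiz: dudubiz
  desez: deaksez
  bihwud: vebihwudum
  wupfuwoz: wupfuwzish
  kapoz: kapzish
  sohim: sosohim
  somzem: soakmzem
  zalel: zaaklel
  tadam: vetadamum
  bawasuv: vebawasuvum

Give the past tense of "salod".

saldish

tadam and sohim both end in -m yet inflect differently (vetadamum, sosohim), so the final letter is not what conditions the rule; the last vowel is.
"salod" has last vowel 'o'. The stems whose last vowel is 'o' (kapoz → kapzish, wupfuwoz → wupfuwzish) delete the last vowel and add -ish.
So salod → saldish.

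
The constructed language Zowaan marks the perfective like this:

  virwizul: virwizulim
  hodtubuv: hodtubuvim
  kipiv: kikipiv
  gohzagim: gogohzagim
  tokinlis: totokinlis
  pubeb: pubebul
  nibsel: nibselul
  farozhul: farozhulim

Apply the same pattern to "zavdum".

kipiv and hodtubuv both end in -v yet inflect differently (kikipiv, hodtubuvim), so the final letter is not what conditions the rule; the last vowel is.
"zavdum" has last vowel 'u'. The stems whose last vowel is 'u' (hodtubuv → hodtubuvim, virwizul → virwizulim, farozhul → farozhulim) add -im.
The other patterns: stems whose last vowel is 'e' add -ul; stems whose last vowel is 'i' repeat the first consonant+vowel as a prefix.
So zavdum → zavdumim.

zavdumim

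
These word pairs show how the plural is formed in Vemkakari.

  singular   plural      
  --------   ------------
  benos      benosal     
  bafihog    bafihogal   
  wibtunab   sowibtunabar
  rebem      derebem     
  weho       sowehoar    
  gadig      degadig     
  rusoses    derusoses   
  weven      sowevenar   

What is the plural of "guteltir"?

"guteltir" begins with g-. The one such stem in the data (gadig → degadig) adds the prefix de-, so the same rule applies.
The other patterns: stems beginning with b- add -al; stems beginning with w- add so- … -ar around the stem.
So guteltir → deguteltir.

deguteltir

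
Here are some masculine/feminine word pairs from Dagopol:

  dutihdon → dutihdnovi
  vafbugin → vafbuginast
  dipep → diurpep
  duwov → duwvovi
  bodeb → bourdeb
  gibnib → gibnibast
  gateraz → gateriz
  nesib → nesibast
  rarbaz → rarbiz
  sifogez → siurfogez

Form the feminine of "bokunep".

bourkunep

dutihdon and vafbugin both end in -n yet inflect differently (dutihdnovi, vafbuginast), so the final letter is not what conditions the rule; the last vowel is.
"bokunep" has last vowel 'e'. The stems whose last vowel is 'e' (sifogez → siurfogez, dipep → diurpep, bodeb → bourdeb) insert -ur- after the first vowel.
So bokunep → bourkunep.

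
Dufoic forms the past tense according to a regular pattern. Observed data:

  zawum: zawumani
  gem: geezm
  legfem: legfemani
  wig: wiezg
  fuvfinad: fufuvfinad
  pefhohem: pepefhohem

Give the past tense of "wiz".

wiezz

gem and legfem both end in -m yet inflect differently (geezm, legfemani), so the final letter is not what conditions the rule; the number of vowels is.
"wiz" has 1 vowel. The stems with 1 vowel (wig → wiezg, gem → geezm) insert -ez- after the first vowel.
The other patterns: stems with 2 vowels add -ani; stems with 3 vowels repeat the first consonant+vowel as a prefix.
So wiz → wiezz.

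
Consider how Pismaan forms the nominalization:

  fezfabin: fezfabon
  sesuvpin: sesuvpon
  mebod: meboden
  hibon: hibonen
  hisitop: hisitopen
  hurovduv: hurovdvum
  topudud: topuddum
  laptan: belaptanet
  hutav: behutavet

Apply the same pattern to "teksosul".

"teksosul" has last vowel 'u'. The stems whose last vowel is 'u' (hurovduv → hurovdvum, topudud → topuddum) delete the last vowel and add -um.
So teksosul → teksoslum.

teksoslum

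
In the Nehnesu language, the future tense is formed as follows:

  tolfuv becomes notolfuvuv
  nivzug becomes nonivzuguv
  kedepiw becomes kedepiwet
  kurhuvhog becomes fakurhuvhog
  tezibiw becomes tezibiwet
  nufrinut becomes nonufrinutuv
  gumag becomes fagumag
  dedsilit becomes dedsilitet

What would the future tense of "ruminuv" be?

dedsilit and nufrinut both end in -t yet inflect differently (dedsilitet, nonufrinutuv), so the final letter is not what conditions the rule; the last vowel is.
"ruminuv" has last vowel 'u'. The stems whose last vowel is 'u' (tolfuv → notolfuvuv, nufrinut → nonufrinutuv, nivzug → nonivzuguv) add no- … -uv around the stem.
The other patterns: stems whose last vowel is 'i' add -et; stems whose last vowel is 'a' or 'o' add the prefix fa-.
So ruminuv → noruminuvuv.

noruminuvuv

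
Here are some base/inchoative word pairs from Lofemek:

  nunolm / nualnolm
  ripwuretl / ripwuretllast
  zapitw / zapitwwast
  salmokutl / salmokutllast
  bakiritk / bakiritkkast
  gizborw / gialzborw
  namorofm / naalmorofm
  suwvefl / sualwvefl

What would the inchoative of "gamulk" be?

gaalmulk

"gamulk" has second-to-last letter 'l'. The one such stem in the data (nunolm → nualnolm) inserts -al- after the first vowel (as do namorofm, gizborw), so the same rule applies.
So gamulk → gaalmulk.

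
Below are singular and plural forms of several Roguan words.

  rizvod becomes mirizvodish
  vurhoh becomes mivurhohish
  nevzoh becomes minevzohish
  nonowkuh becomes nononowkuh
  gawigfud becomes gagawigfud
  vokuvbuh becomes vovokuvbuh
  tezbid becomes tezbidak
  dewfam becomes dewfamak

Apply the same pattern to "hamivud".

hahamivud

vurhoh and nonowkuh both end in -h yet inflect differently (mivurhohish, nononowkuh), so the final letter is not what conditions the rule; the last vowel is.
"hamivud" has last vowel 'u'. The stems whose last vowel is 'u' (nonowkuh → nononowkuh, gawigfud → gagawigfud, vokuvbuh → vovokuvbuh) repeat the first consonant+vowel as a prefix.
So hamivud → hahamivud.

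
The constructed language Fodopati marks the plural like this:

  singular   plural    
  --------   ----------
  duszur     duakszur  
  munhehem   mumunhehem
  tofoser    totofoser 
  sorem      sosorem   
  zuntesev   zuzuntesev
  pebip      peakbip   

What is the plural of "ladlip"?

tofoser and duszur both end in -r yet inflect differently (totofoser, duakszur), so the final letter is not what conditions the rule; the last vowel is.
"ladlip" has last vowel 'i'. The one such stem in the data (pebip → peakbip) inserts -ak- after the first vowel (as does duszur), so the same rule applies.
So ladlip → laakdlip.

laakdlip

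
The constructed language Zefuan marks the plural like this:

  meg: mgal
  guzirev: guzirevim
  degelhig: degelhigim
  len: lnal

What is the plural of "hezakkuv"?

"hezakkuv" has 3 vowels. The stems with 3 vowels (guzirev → guzirevim, degelhig → degelhigim) add -im.
The other pattern: stems with 1 vowel delete the last vowel and add -al.
So hezakkuv → hezakkuvim.

hezakkuvim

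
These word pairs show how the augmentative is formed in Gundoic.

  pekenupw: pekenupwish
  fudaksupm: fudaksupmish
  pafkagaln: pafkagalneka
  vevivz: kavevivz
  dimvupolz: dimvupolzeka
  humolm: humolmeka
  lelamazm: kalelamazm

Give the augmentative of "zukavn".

humolm and fudaksupm both end in -m yet inflect differently (humolmeka, fudaksupmish), so the final letter is not what conditions the rule; the second-to-last letter is.
"zukavn" has second-to-last letter 'v'. The one such stem in the data (vevivz → kavevivz) adds the prefix ka-, so the same rule applies.
The other patterns: stems whose second-to-last letter is 'l' add -eka; stems whose second-to-last letter is 'p' add -ish.
So zukavn → kazukavn.

kazukavn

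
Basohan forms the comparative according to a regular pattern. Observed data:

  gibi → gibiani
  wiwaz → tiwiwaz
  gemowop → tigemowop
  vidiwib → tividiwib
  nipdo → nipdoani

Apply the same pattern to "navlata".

gemowop and nipdo both have last vowel 'o' yet inflect differently (tigemowop, nipdoani), so the last vowel is not what conditions the rule; whether the stem ends in a vowel or a consonant is.
"navlata" ends in a vowel. The stems ending in a vowel (nipdo → nipdoani, gibi → gibiani) add -ani.
The other pattern: stems ending in a consonant add the prefix ti-.
So navlata → navlataani.

navlataani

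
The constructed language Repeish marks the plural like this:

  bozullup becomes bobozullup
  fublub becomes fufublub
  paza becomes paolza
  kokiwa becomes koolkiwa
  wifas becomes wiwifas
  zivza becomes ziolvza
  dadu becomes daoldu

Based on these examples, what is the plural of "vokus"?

wifas and kokiwa both have last vowel 'a' yet inflect differently (wiwifas, koolkiwa), so the last vowel is not what conditions the rule; whether the stem ends in a vowel or a consonant is.
"vokus" ends in a consonant. The stems ending in a consonant (wifas → wiwifas, fublub → fufublub, bozullup → bobozullup) repeat the first consonant+vowel as a prefix.
The other pattern: stems ending in a vowel insert -ol- after the first vowel.
So vokus → vovokus.

vovokus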